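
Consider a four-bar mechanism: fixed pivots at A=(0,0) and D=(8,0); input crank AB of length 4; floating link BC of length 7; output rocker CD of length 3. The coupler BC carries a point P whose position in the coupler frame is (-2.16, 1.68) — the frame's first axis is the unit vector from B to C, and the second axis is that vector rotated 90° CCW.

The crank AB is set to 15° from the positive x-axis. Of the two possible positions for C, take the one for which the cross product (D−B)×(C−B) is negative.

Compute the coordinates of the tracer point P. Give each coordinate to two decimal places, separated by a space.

2.70 3.51

A=(0,0), D=(8.00,0)
B = A + 4.00·(cos15°, sin15°) = (3.8637, 1.0353)
|BD| = 4.2639
circle(B,7.00) ∩ circle(D,3.00): a=6.8225, h=1.5664
  candidates: C₊=(10.8624,0.8983) cross=6.679; C₋=(10.1017,-2.1407) cross=-6.679
  mode - wants cross < 0 → take C=(10.1017,-2.1407) (cross=-6.679)
ex = (C−B)/|BC| = (0.8911,-0.4537); ey = (0.4537,0.8911)
P = B + -2.16·ex + 1.68·ey = (2.7011,3.5124)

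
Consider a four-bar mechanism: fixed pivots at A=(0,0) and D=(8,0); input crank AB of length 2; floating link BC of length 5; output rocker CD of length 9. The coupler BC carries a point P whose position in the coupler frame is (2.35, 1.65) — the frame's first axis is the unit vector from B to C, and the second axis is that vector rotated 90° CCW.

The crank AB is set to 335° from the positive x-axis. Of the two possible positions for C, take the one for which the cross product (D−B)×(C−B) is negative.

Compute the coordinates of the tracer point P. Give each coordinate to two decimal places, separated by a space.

3.12 -3.40

A=(0,0), D=(8.00,0)
B = A + 2.00·(cos335°, sin335°) = (1.8126, -0.8452)
|BD| = 6.2448
circle(B,5.00) ∩ circle(D,9.00): a=-1.3613, h=4.8111
  candidates: C₊=(-0.1873,3.7374) cross=30.045; C₋=(1.1151,-5.7963) cross=-30.045
  mode - wants cross < 0 → take C=(1.1151,-5.7963) (cross=-30.045)
ex = (C−B)/|BC| = (-0.1395,-0.9902); ey = (0.9902,-0.1395)
P = B + 2.35·ex + 1.65·ey = (3.1186,-3.4024)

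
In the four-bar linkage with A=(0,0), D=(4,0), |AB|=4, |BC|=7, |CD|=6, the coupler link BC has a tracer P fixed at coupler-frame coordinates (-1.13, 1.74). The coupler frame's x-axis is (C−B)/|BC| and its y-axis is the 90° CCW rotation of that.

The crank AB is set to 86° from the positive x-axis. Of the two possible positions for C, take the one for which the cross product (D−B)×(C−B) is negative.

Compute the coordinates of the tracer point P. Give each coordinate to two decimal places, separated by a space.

2.23 4.70

A=(0,0), D=(4.00,0)
B = A + 4.00·(cos86°, sin86°) = (0.2790, 3.9903)
|BD| = 5.4560
circle(B,7.00) ∩ circle(D,6.00): a=3.9193, h=5.7999
  candidates: C₊=(7.1938,5.0793) cross=31.644; C₋=(-1.2898,-2.8317) cross=-31.644
  mode - wants cross < 0 → take C=(-1.2898,-2.8317) (cross=-31.644)
ex = (C−B)/|BC| = (-0.2241,-0.9746); ey = (0.9746,-0.2241)
P = B + -1.13·ex + 1.74·ey = (2.2280,4.7016)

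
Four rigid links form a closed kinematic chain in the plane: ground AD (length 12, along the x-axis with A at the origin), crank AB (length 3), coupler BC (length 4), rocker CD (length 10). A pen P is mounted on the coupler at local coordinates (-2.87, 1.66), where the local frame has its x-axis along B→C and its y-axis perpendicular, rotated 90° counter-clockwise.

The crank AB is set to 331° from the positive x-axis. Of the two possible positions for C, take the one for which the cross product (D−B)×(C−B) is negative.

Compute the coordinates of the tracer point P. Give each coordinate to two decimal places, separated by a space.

3.58 1.72

A=(0,0), D=(12.00,0)
B = A + 3.00·(cos331°, sin331°) = (2.6239, -1.4544)
|BD| = 9.4883
circle(B,4.00) ∩ circle(D,10.00): a=0.3176, h=3.9874
  candidates: C₊=(2.3265,2.5345) cross=37.833; C₋=(3.5489,-5.3460) cross=-37.833
  mode - wants cross < 0 → take C=(3.5489,-5.3460) (cross=-37.833)
ex = (C−B)/|BC| = (0.2313,-0.9729); ey = (0.9729,0.2313)
P = B + -2.87·ex + 1.66·ey = (3.5751,1.7217)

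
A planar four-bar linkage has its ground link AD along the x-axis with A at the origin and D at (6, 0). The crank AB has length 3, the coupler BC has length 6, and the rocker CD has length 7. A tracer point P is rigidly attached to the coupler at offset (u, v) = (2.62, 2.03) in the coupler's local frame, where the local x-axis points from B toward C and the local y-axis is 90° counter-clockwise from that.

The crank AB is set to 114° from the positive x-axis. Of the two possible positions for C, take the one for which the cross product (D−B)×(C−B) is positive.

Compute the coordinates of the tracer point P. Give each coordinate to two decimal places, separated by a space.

-0.46 5.97

A=(0,0), D=(6.00,0)
B = A + 3.00·(cos114°, sin114°) = (-1.2202, 2.7406)
|BD| = 7.7229
circle(B,6.00) ∩ circle(D,7.00): a=3.0198, h=5.1847
  candidates: C₊=(3.4429,6.5162) cross=40.041; C₋=(-0.2369,-3.1782) cross=-40.041
  mode + wants cross > 0 → take C=(3.4429,6.5162) (cross=40.041)
ex = (C−B)/|BC| = (0.7772,0.6293); ey = (-0.6293,0.7772)
P = B + 2.62·ex + 2.03·ey = (-0.4614,5.9670)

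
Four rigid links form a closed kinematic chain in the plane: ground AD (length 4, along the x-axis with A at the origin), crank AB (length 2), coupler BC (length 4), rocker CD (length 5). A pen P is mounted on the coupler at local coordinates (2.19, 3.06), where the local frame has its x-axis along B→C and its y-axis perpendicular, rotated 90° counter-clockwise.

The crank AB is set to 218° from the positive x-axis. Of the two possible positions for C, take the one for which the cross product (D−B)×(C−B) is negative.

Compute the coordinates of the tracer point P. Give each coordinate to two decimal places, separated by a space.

2.15 -0.71

A=(0,0), D=(4.00,0)
B = A + 2.00·(cos218°, sin218°) = (-1.5760, -1.2313)
|BD| = 5.7104
circle(B,4.00) ∩ circle(D,5.00): a=2.0671, h=3.4245
  candidates: C₊=(-0.2959,2.5583) cross=19.555; C₋=(1.1809,-4.1295) cross=-19.555
  mode - wants cross < 0 → take C=(1.1809,-4.1295) (cross=-19.555)
ex = (C−B)/|BC| = (0.6892,-0.7245); ey = (0.7245,0.6892)
P = B + 2.19·ex + 3.06·ey = (2.1505,-0.7090)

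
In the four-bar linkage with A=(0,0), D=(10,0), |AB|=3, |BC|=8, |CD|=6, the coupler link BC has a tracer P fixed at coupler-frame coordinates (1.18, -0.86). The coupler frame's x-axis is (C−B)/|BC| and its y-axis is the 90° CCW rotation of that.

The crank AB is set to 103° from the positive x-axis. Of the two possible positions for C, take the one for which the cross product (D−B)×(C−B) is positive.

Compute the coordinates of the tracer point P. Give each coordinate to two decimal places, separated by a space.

0.70 2.43

A=(0,0), D=(10.00,0)
B = A + 3.00·(cos103°, sin103°) = (-0.6749, 2.9231)
|BD| = 11.0678
circle(B,8.00) ∩ circle(D,6.00): a=6.7988, h=4.2161
  candidates: C₊=(6.9961,5.1939) cross=46.663; C₋=(4.7691,-2.9389) cross=-46.663
  mode + wants cross > 0 → take C=(6.9961,5.1939) (cross=46.663)
ex = (C−B)/|BC| = (0.9589,0.2838); ey = (-0.2838,0.9589)
P = B + 1.18·ex + -0.86·ey = (0.7007,2.4334)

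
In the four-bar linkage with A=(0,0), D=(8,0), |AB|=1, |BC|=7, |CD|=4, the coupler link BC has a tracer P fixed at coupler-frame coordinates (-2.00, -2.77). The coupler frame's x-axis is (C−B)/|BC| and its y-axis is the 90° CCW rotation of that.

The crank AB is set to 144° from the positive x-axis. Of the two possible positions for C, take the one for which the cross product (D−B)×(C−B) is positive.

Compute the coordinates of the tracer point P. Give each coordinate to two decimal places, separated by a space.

-1.61 -2.73

A=(0,0), D=(8.00,0)
B = A + 1.00·(cos144°, sin144°) = (-0.8090, 0.5878)
|BD| = 8.8286
circle(B,7.00) ∩ circle(D,4.00): a=6.2832, h=3.0856
  candidates: C₊=(5.6657,3.2482) cross=27.242; C₋=(5.2548,-2.9093) cross=-27.242
  mode + wants cross > 0 → take C=(5.6657,3.2482) (cross=27.242)
ex = (C−B)/|BC| = (0.9250,0.3801); ey = (-0.3801,0.9250)
P = B + -2.00·ex + -2.77·ey = (-1.6062,-2.7345)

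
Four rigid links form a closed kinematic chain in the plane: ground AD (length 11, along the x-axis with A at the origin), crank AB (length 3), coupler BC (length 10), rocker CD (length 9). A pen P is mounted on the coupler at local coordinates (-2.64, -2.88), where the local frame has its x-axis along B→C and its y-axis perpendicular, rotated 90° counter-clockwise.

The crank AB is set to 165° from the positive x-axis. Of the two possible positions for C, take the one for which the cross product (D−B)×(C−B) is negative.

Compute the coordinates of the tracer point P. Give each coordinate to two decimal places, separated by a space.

A=(0,0), D=(11.00,0)
B = A + 3.00·(cos165°, sin165°) = (-2.8978, 0.7765)
|BD| = 13.9195
circle(B,10.00) ∩ circle(D,9.00): a=7.6422, h=6.4495
  candidates: C₊=(5.0923,6.7896) cross=89.774; C₋=(4.3728,-6.0893) cross=-89.774
  mode - wants cross < 0 → take C=(4.3728,-6.0893) (cross=-89.774)
ex = (C−B)/|BC| = (0.7271,-0.6866); ey = (0.6866,0.7271)
P = B + -2.64·ex + -2.88·ey = (-6.7946,0.4951)

-6.79 0.50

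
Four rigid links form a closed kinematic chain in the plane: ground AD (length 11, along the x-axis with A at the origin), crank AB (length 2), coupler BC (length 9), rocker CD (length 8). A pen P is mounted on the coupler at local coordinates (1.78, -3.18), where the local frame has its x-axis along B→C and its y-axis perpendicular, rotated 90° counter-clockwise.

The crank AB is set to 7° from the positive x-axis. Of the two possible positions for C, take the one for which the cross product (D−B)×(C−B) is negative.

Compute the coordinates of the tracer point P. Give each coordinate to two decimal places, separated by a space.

A=(0,0), D=(11.00,0)
B = A + 2.00·(cos7°, sin7°) = (1.9851, 0.2437)
|BD| = 9.0182
circle(B,9.00) ∩ circle(D,8.00): a=5.4516, h=7.1610
  candidates: C₊=(7.6283,7.2548) cross=64.579; C₋=(7.2412,-7.0620) cross=-64.579
  mode - wants cross < 0 → take C=(7.2412,-7.0620) (cross=-64.579)
ex = (C−B)/|BC| = (0.5840,-0.8117); ey = (0.8117,0.5840)
P = B + 1.78·ex + -3.18·ey = (0.4433,-3.0583)

0.44 -3.06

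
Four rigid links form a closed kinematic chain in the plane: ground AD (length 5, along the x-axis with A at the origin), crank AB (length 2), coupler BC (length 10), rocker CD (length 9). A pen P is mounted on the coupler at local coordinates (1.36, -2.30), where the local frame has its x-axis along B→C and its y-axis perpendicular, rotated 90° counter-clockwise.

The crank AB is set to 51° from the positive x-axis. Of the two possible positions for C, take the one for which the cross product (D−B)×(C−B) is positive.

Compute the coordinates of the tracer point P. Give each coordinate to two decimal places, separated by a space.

3.80 0.73

A=(0,0), D=(5.00,0)
B = A + 2.00·(cos51°, sin51°) = (1.2586, 1.5543)
|BD| = 4.0514
circle(B,10.00) ∩ circle(D,9.00): a=4.3706, h=8.9943
  candidates: C₊=(8.7454,8.1836) cross=36.439; C₋=(1.8441,-8.4286) cross=-36.439
  mode + wants cross > 0 → take C=(8.7454,8.1836) (cross=36.439)
ex = (C−B)/|BC| = (0.7487,0.6629); ey = (-0.6629,0.7487)
P = B + 1.36·ex + -2.30·ey = (3.8016,0.7339)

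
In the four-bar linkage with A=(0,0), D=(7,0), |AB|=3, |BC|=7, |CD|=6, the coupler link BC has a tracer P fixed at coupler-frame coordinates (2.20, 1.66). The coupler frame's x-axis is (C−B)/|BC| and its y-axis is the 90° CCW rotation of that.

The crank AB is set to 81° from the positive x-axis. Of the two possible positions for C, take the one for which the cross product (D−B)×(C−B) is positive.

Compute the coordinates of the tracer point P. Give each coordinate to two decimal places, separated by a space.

1.73 5.41

A=(0,0), D=(7.00,0)
B = A + 3.00·(cos81°, sin81°) = (0.4693, 2.9631)
|BD| = 7.1715
circle(B,7.00) ∩ circle(D,6.00): a=4.4921, h=5.3685
  candidates: C₊=(6.7782,5.9959) cross=38.500; C₋=(2.3419,-3.7818) cross=-38.500
  mode + wants cross > 0 → take C=(6.7782,5.9959) (cross=38.500)
ex = (C−B)/|BC| = (0.9013,0.4333); ey = (-0.4333,0.9013)
P = B + 2.20·ex + 1.66·ey = (1.7329,5.4123)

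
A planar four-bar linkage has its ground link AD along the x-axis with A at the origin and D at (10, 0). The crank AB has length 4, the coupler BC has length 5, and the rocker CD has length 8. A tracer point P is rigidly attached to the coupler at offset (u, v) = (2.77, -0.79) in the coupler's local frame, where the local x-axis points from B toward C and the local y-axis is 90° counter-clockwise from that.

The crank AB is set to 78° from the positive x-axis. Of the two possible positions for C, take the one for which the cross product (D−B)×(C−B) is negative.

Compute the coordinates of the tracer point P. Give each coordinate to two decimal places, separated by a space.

A=(0,0), D=(10.00,0)
B = A + 4.00·(cos78°, sin78°) = (0.8316, 3.9126)
|BD| = 9.9683
circle(B,5.00) ∩ circle(D,8.00): a=3.0280, h=3.9789
  candidates: C₊=(5.1783,6.3837) cross=39.663; C₋=(2.0549,-0.9355) cross=-39.663
  mode - wants cross < 0 → take C=(2.0549,-0.9355) (cross=-39.663)
ex = (C−B)/|BC| = (0.2446,-0.9696); ey = (0.9696,0.2446)
P = B + 2.77·ex + -0.79·ey = (0.7433,1.0335)

0.74 1.03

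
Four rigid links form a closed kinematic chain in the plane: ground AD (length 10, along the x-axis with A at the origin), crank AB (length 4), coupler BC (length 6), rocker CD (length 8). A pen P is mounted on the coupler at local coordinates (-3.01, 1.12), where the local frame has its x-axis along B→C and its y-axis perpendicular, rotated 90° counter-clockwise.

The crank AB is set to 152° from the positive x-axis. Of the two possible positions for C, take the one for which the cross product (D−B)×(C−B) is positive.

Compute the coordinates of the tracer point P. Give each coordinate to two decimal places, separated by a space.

A=(0,0), D=(10.00,0)
B = A + 4.00·(cos152°, sin152°) = (-3.5318, 1.8779)
|BD| = 13.6615
circle(B,6.00) ∩ circle(D,8.00): a=5.8060, h=1.5136
  candidates: C₊=(2.4271,2.5790) cross=20.678; C₋=(2.0110,-0.4194) cross=-20.678
  mode + wants cross > 0 → take C=(2.4271,2.5790) (cross=20.678)
ex = (C−B)/|BC| = (0.9931,0.1169); ey = (-0.1169,0.9931)
P = B + -3.01·ex + 1.12·ey = (-6.6520,2.6385)

-6.65 2.64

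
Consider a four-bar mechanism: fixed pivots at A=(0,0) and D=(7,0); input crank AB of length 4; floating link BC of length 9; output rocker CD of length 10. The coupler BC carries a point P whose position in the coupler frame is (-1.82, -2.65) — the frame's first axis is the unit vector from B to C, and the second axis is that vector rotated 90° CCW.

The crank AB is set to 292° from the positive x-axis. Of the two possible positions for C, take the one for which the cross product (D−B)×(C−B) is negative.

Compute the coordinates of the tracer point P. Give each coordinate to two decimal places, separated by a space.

-1.65 -4.36

A=(0,0), D=(7.00,0)
B = A + 4.00·(cos292°, sin292°) = (1.4984, -3.7087)
|BD| = 6.6349
circle(B,9.00) ∩ circle(D,10.00): a=1.8856, h=8.8002
  candidates: C₊=(-1.8571,4.6423) cross=58.389; C₋=(7.9811,-9.9518) cross=-58.389
  mode - wants cross < 0 → take C=(7.9811,-9.9518) (cross=-58.389)
ex = (C−B)/|BC| = (0.7203,-0.6937); ey = (0.6937,0.7203)
P = B + -1.82·ex + -2.65·ey = (-1.6507,-4.3550)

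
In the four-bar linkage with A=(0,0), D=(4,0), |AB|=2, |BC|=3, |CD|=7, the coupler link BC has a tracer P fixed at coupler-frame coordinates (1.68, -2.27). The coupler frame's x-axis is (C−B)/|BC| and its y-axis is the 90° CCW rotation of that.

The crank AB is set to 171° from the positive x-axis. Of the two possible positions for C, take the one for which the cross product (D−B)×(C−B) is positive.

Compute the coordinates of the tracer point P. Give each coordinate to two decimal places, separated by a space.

A=(0,0), D=(4.00,0)
B = A + 2.00·(cos171°, sin171°) = (-1.9754, 0.3129)
|BD| = 5.9836
circle(B,3.00) ∩ circle(D,7.00): a=-0.3507, h=2.9794
  candidates: C₊=(-2.1698,3.3066) cross=17.828; C₋=(-2.4814,-2.6441) cross=-17.828
  mode + wants cross > 0 → take C=(-2.1698,3.3066) (cross=17.828)
ex = (C−B)/|BC| = (-0.0648,0.9979); ey = (-0.9979,-0.0648)
P = B + 1.68·ex + -2.27·ey = (0.1810,2.1365)

0.18 2.14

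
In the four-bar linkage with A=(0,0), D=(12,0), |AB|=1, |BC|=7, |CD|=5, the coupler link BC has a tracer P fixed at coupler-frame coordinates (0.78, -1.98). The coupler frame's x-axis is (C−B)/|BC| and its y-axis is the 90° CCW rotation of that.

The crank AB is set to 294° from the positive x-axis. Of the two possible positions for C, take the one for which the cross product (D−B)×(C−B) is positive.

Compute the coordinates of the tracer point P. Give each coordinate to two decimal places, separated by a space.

A=(0,0), D=(12.00,0)
B = A + 1.00·(cos294°, sin294°) = (0.4067, -0.9135)
|BD| = 11.6292
circle(B,7.00) ∩ circle(D,5.00): a=6.8465, h=1.4580
  candidates: C₊=(7.1175,1.0777) cross=16.955; C₋=(7.3466,-1.8292) cross=-16.955
  mode + wants cross > 0 → take C=(7.1175,1.0777) (cross=16.955)
ex = (C−B)/|BC| = (0.9587,0.2845); ey = (-0.2845,0.9587)
P = B + 0.78·ex + -1.98·ey = (1.7178,-2.5899)

1.72 -2.59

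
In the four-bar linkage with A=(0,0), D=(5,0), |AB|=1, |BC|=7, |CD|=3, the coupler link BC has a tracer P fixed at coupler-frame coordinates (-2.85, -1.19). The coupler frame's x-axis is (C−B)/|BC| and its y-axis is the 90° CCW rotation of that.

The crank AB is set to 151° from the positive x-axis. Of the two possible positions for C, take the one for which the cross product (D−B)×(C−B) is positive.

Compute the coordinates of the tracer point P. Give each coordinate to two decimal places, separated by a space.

-3.13 -1.62

A=(0,0), D=(5.00,0)
B = A + 1.00·(cos151°, sin151°) = (-0.8746, 0.4848)
|BD| = 5.8946
circle(B,7.00) ∩ circle(D,3.00): a=6.3402, h=2.9667
  candidates: C₊=(5.6881,2.9200) cross=17.488; C₋=(5.2001,-2.9933) cross=-17.488
  mode + wants cross > 0 → take C=(5.6881,2.9200) (cross=17.488)
ex = (C−B)/|BC| = (0.9375,0.3479); ey = (-0.3479,0.9375)
P = B + -2.85·ex + -1.19·ey = (-3.1326,-1.6223)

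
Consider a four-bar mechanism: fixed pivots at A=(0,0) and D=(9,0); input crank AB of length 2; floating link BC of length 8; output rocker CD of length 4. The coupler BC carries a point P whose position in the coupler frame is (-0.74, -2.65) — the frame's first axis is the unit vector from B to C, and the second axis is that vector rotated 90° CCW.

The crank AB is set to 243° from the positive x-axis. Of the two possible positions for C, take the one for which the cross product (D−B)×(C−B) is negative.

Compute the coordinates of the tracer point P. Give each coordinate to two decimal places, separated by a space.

-2.17 -4.22

A=(0,0), D=(9.00,0)
B = A + 2.00·(cos243°, sin243°) = (-0.9080, -1.7820)
|BD| = 10.0670
circle(B,8.00) ∩ circle(D,4.00): a=7.4175, h=2.9967
  candidates: C₊=(5.8619,2.4804) cross=30.168; C₋=(6.9229,-3.4184) cross=-30.168
  mode - wants cross < 0 → take C=(6.9229,-3.4184) (cross=-30.168)
ex = (C−B)/|BC| = (0.9789,-0.2045); ey = (0.2045,0.9789)
P = B + -0.74·ex + -2.65·ey = (-2.1744,-4.2246)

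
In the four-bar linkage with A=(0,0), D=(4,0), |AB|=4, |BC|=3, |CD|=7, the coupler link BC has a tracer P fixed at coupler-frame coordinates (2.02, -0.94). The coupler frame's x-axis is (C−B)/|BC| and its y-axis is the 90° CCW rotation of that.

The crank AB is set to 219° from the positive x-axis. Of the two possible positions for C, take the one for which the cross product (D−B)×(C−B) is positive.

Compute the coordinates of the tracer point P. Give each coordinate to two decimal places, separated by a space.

-2.09 -0.54

A=(0,0), D=(4.00,0)
B = A + 4.00·(cos219°, sin219°) = (-3.1086, -2.5173)
|BD| = 7.5411
circle(B,3.00) ∩ circle(D,7.00): a=1.1184, h=2.7837
  candidates: C₊=(-2.9835,0.4801) cross=20.992; C₋=(-1.1251,-4.7680) cross=-20.992
  mode + wants cross > 0 → take C=(-2.9835,0.4801) (cross=20.992)
ex = (C−B)/|BC| = (0.0417,0.9991); ey = (-0.9991,0.0417)
P = B + 2.02·ex + -0.94·ey = (-2.0852,-0.5382)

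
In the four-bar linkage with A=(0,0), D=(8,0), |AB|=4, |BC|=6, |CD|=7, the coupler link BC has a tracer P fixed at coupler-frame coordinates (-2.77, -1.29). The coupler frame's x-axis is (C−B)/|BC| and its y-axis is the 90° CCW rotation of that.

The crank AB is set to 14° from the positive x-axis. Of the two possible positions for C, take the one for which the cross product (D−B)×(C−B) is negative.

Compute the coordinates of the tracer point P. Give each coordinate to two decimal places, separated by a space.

A=(0,0), D=(8.00,0)
B = A + 4.00·(cos14°, sin14°) = (3.8812, 0.9677)
|BD| = 4.2310
circle(B,6.00) ∩ circle(D,7.00): a=0.5792, h=5.9720
  candidates: C₊=(5.8109,6.6489) cross=25.267; C₋=(3.0791,-4.9785) cross=-25.267
  mode - wants cross < 0 → take C=(3.0791,-4.9785) (cross=-25.267)
ex = (C−B)/|BC| = (-0.1337,-0.9910); ey = (0.9910,-0.1337)
P = B + -2.77·ex + -1.29·ey = (2.9730,3.8853)

2.97 3.89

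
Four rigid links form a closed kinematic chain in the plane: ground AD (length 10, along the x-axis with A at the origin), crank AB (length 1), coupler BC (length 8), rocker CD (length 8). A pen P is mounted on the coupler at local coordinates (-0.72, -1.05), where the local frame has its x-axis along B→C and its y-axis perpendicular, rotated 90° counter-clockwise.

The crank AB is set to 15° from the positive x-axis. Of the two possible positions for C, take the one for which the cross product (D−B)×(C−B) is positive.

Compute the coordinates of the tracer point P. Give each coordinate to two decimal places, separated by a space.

1.39 -0.94

A=(0,0), D=(10.00,0)
B = A + 1.00·(cos15°, sin15°) = (0.9659, 0.2588)
|BD| = 9.0378
circle(B,8.00) ∩ circle(D,8.00): a=4.5189, h=6.6015
  candidates: C₊=(5.6720,6.7282) cross=59.663; C₋=(5.2939,-6.4694) cross=-59.663
  mode + wants cross > 0 → take C=(5.6720,6.7282) (cross=59.663)
ex = (C−B)/|BC| = (0.5883,0.8087); ey = (-0.8087,0.5883)
P = B + -0.72·ex + -1.05·ey = (1.3915,-0.9411)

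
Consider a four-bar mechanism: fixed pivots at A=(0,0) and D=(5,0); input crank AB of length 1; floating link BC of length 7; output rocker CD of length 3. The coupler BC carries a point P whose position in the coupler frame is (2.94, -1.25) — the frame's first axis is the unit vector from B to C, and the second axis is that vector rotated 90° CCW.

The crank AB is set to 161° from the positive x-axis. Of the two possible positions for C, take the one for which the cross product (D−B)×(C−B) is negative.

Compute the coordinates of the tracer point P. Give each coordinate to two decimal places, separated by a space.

A=(0,0), D=(5.00,0)
B = A + 1.00·(cos161°, sin161°) = (-0.9455, 0.3256)
|BD| = 5.9544
circle(B,7.00) ∩ circle(D,3.00): a=6.3361, h=2.9756
  candidates: C₊=(5.5438,2.9503) cross=17.718; C₋=(5.2184,-2.9920) cross=-17.718
  mode - wants cross < 0 → take C=(5.2184,-2.9920) (cross=-17.718)
ex = (C−B)/|BC| = (0.8806,-0.4739); ey = (0.4739,0.8806)
P = B + 2.94·ex + -1.25·ey = (1.0509,-2.1685)

1.05 -2.17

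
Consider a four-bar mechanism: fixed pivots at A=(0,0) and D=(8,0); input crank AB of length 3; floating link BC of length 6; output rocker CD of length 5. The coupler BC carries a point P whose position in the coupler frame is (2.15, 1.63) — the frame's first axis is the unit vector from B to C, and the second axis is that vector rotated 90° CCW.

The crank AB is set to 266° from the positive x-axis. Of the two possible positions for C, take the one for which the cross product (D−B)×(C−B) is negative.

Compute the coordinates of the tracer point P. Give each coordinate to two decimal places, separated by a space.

2.26 -1.91

A=(0,0), D=(8.00,0)
B = A + 3.00·(cos266°, sin266°) = (-0.2093, -2.9927)
|BD| = 8.7378
circle(B,6.00) ∩ circle(D,5.00): a=4.9983, h=3.3191
  candidates: C₊=(3.3499,1.8376) cross=29.002; C₋=(5.6236,-4.3992) cross=-29.002
  mode - wants cross < 0 → take C=(5.6236,-4.3992) (cross=-29.002)
ex = (C−B)/|BC| = (0.9721,-0.2344); ey = (0.2344,0.9721)
P = B + 2.15·ex + 1.63·ey = (2.2629,-1.9121)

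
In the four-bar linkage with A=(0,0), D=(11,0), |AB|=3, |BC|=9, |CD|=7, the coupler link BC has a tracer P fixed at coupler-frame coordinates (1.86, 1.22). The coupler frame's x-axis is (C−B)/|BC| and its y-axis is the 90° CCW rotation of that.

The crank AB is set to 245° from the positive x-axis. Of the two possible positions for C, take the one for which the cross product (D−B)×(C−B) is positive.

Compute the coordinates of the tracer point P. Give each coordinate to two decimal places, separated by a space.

-0.83 -0.54

A=(0,0), D=(11.00,0)
B = A + 3.00·(cos245°, sin245°) = (-1.2679, -2.7189)
|BD| = 12.5655
circle(B,9.00) ∩ circle(D,7.00): a=7.5561, h=4.8893
  candidates: C₊=(5.0513,3.6895) cross=61.437; C₋=(7.1672,-5.8574) cross=-61.437
  mode + wants cross > 0 → take C=(5.0513,3.6895) (cross=61.437)
ex = (C−B)/|BC| = (0.7021,0.7121); ey = (-0.7121,0.7021)
P = B + 1.86·ex + 1.22·ey = (-0.8306,-0.5379)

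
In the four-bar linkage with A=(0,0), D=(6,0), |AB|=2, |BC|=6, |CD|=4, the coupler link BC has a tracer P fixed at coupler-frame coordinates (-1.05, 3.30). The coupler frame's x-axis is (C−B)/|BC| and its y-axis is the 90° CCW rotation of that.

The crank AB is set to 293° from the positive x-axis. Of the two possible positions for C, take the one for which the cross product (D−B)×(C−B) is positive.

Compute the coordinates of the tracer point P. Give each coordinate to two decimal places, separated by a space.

-2.60 -1.09

A=(0,0), D=(6.00,0)
B = A + 2.00·(cos293°, sin293°) = (0.7815, -1.8410)
|BD| = 5.5338
circle(B,6.00) ∩ circle(D,4.00): a=4.5740, h=3.8831
  candidates: C₊=(3.8030,3.3426) cross=21.488; C₋=(6.3868,-3.9813) cross=-21.488
  mode + wants cross > 0 → take C=(3.8030,3.3426) (cross=21.488)
ex = (C−B)/|BC| = (0.5036,0.8639); ey = (-0.8639,0.5036)
P = B + -1.05·ex + 3.30·ey = (-2.5983,-1.0863)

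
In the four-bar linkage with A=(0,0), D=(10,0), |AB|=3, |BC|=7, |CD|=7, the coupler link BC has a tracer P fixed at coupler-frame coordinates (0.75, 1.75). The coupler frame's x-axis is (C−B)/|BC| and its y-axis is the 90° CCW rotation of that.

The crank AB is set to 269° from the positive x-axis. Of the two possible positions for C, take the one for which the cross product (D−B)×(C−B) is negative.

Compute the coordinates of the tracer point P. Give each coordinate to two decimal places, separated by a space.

1.36 -1.73

A=(0,0), D=(10.00,0)
B = A + 3.00·(cos269°, sin269°) = (-0.0524, -2.9995)
|BD| = 10.4903
circle(B,7.00) ∩ circle(D,7.00): a=5.2452, h=4.6355
  candidates: C₊=(3.6484,2.9422) cross=48.628; C₋=(6.2993,-5.9418) cross=-48.628
  mode - wants cross < 0 → take C=(6.2993,-5.9418) (cross=-48.628)
ex = (C−B)/|BC| = (0.9074,-0.4203); ey = (0.4203,0.9074)
P = B + 0.75·ex + 1.75·ey = (1.3637,-1.7269)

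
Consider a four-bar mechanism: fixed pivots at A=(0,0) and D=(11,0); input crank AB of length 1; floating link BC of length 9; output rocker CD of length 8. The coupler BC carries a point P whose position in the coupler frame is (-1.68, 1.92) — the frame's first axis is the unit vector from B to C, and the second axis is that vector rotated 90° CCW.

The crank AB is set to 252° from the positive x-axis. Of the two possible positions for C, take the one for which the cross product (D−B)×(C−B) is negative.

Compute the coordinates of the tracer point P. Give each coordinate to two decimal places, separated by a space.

A=(0,0), D=(11.00,0)
B = A + 1.00·(cos252°, sin252°) = (-0.3090, -0.9511)
|BD| = 11.3489
circle(B,9.00) ∩ circle(D,8.00): a=6.4234, h=6.3039
  candidates: C₊=(5.5635,5.8690) cross=71.543; C₋=(6.6201,-6.6945) cross=-71.543
  mode - wants cross < 0 → take C=(6.6201,-6.6945) (cross=-71.543)
ex = (C−B)/|BC| = (0.7699,-0.6382); ey = (0.6382,0.7699)
P = B + -1.68·ex + 1.92·ey = (-0.3772,1.5993)

-0.38 1.60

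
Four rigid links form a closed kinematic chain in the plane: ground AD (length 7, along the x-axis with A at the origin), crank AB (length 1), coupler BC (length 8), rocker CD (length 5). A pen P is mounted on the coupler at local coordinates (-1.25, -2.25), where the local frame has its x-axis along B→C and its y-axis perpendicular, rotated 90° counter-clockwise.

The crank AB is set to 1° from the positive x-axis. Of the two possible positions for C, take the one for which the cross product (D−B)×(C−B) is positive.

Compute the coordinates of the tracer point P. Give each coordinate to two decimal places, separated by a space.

A=(0,0), D=(7.00,0)
B = A + 1.00·(cos1°, sin1°) = (0.9998, 0.0175)
|BD| = 6.0002
circle(B,8.00) ∩ circle(D,5.00): a=6.2500, h=4.9938
  candidates: C₊=(7.2643,4.9930) cross=29.963; C₋=(7.2353,-4.9945) cross=-29.963
  mode + wants cross > 0 → take C=(7.2643,4.9930) (cross=29.963)
ex = (C−B)/|BC| = (0.7831,0.6219); ey = (-0.6219,0.7831)
P = B + -1.25·ex + -2.25·ey = (1.4204,-2.5219)

1.42 -2.52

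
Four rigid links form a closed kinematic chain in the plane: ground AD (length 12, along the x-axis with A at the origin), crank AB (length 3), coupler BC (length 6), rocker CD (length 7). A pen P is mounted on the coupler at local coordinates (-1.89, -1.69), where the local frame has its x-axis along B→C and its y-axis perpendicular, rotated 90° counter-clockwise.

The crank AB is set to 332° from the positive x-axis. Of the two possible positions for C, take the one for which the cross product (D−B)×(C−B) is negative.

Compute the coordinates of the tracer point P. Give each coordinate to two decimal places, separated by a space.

A=(0,0), D=(12.00,0)
B = A + 3.00·(cos332°, sin332°) = (2.6488, -1.4084)
|BD| = 9.4566
circle(B,6.00) ∩ circle(D,7.00): a=4.0410, h=4.4352
  candidates: C₊=(5.9842,3.5791) cross=41.942; C₋=(7.3053,-5.1923) cross=-41.942
  mode - wants cross < 0 → take C=(7.3053,-5.1923) (cross=-41.942)
ex = (C−B)/|BC| = (0.7761,-0.6306); ey = (0.6306,0.7761)
P = B + -1.89·ex + -1.69·ey = (0.1163,-1.5281)

0.12 -1.53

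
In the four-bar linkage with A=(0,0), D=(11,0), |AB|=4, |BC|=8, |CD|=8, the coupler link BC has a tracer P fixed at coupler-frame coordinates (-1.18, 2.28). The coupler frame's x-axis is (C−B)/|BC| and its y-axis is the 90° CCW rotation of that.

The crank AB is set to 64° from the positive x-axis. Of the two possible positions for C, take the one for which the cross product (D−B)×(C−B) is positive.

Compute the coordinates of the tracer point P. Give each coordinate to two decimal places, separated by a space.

A=(0,0), D=(11.00,0)
B = A + 4.00·(cos64°, sin64°) = (1.7535, 3.5952)
|BD| = 9.9209
circle(B,8.00) ∩ circle(D,8.00): a=4.9604, h=6.2765
  candidates: C₊=(8.6512,7.6474) cross=62.268; C₋=(4.1022,-4.0523) cross=-62.268
  mode + wants cross > 0 → take C=(8.6512,7.6474) (cross=62.268)
ex = (C−B)/|BC| = (0.8622,0.5065); ey = (-0.5065,0.8622)
P = B + -1.18·ex + 2.28·ey = (-0.4188,4.9633)

-0.42 4.96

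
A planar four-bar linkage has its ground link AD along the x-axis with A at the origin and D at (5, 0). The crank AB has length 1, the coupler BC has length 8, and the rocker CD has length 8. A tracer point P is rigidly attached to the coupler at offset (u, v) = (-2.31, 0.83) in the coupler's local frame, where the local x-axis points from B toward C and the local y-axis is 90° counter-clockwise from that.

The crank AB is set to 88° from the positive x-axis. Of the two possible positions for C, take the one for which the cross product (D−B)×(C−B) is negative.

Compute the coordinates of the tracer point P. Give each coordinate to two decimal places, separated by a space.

0.57 3.39

A=(0,0), D=(5.00,0)
B = A + 1.00·(cos88°, sin88°) = (0.0349, 0.9994)
|BD| = 5.0647
circle(B,8.00) ∩ circle(D,8.00): a=2.5323, h=7.5886
  candidates: C₊=(4.0149,7.9391) cross=38.434; C₋=(1.0200,-6.9397) cross=-38.434
  mode - wants cross < 0 → take C=(1.0200,-6.9397) (cross=-38.434)
ex = (C−B)/|BC| = (0.1231,-0.9924); ey = (0.9924,0.1231)
P = B + -2.31·ex + 0.83·ey = (0.5741,3.3940)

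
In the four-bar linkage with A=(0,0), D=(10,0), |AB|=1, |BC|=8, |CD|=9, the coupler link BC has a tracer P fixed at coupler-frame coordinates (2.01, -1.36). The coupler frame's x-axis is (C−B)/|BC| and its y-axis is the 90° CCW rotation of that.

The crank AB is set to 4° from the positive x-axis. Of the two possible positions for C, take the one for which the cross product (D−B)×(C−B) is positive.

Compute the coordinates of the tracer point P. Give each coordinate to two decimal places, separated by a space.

3.12 1.25

A=(0,0), D=(10.00,0)
B = A + 1.00·(cos4°, sin4°) = (0.9976, 0.0698)
|BD| = 9.0027
circle(B,8.00) ∩ circle(D,9.00): a=3.5572, h=7.1656
  candidates: C₊=(4.6102,7.2076) cross=64.510; C₋=(4.4991,-7.1232) cross=-64.510
  mode + wants cross > 0 → take C=(4.6102,7.2076) (cross=64.510)
ex = (C−B)/|BC| = (0.4516,0.8922); ey = (-0.8922,0.4516)
P = B + 2.01·ex + -1.36·ey = (3.1187,1.2490)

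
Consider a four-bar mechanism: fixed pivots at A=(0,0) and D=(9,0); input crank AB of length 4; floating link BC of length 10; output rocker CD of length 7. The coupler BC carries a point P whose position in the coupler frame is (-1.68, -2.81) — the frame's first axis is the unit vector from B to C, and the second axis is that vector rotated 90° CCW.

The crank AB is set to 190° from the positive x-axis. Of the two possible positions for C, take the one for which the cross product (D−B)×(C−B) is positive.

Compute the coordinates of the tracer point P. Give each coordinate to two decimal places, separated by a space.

-3.68 -3.96

A=(0,0), D=(9.00,0)
B = A + 4.00·(cos190°, sin190°) = (-3.9392, -0.6946)
|BD| = 12.9579
circle(B,10.00) ∩ circle(D,7.00): a=8.4468, h=5.3526
  candidates: C₊=(4.2085,5.1031) cross=69.359; C₋=(4.7824,-5.5868) cross=-69.359
  mode + wants cross > 0 → take C=(4.2085,5.1031) (cross=69.359)
ex = (C−B)/|BC| = (0.8148,0.5798); ey = (-0.5798,0.8148)
P = B + -1.68·ex + -2.81·ey = (-3.6789,-3.9581)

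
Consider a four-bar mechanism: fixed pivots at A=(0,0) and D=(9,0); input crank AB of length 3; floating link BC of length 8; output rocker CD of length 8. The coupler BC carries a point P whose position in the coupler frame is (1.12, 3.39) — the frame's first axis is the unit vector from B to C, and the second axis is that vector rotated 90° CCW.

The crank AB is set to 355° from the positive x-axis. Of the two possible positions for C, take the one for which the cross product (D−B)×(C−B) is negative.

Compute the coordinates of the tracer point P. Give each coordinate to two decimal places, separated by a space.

A=(0,0), D=(9.00,0)
B = A + 3.00·(cos355°, sin355°) = (2.9886, -0.2615)
|BD| = 6.0171
circle(B,8.00) ∩ circle(D,8.00): a=3.0085, h=7.4127
  candidates: C₊=(5.6722,7.2750) cross=44.603; C₋=(6.3164,-7.5365) cross=-44.603
  mode - wants cross < 0 → take C=(6.3164,-7.5365) (cross=-44.603)
ex = (C−B)/|BC| = (0.4160,-0.9094); ey = (0.9094,0.4160)
P = B + 1.12·ex + 3.39·ey = (6.5373,0.1302)

6.54 0.13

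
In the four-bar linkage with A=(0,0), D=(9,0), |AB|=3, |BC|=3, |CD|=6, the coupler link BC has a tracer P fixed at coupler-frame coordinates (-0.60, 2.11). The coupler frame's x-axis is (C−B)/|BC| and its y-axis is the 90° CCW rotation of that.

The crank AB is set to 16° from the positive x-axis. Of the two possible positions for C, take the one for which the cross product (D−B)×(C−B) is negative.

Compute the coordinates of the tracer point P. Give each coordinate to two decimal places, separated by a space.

4.86 1.77

A=(0,0), D=(9.00,0)
B = A + 3.00·(cos16°, sin16°) = (2.8838, 0.8269)
|BD| = 6.1719
circle(B,3.00) ∩ circle(D,6.00): a=0.8986, h=2.8623
  candidates: C₊=(4.1578,3.5430) cross=17.665; C₋=(3.3908,-2.1299) cross=-17.665
  mode - wants cross < 0 → take C=(3.3908,-2.1299) (cross=-17.665)
ex = (C−B)/|BC| = (0.1690,-0.9856); ey = (0.9856,0.1690)
P = B + -0.60·ex + 2.11·ey = (4.8620,1.7749)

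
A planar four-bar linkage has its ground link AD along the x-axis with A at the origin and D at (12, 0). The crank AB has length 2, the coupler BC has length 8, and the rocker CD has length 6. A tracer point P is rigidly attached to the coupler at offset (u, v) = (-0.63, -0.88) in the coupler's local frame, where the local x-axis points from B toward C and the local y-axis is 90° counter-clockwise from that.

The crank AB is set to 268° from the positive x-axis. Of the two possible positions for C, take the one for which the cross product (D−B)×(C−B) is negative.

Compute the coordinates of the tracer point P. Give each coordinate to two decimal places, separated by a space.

A=(0,0), D=(12.00,0)
B = A + 2.00·(cos268°, sin268°) = (-0.0698, -1.9988)
|BD| = 12.2342
circle(B,8.00) ∩ circle(D,6.00): a=7.2614, h=3.3573
  candidates: C₊=(6.5455,2.4998) cross=41.074; C₋=(7.6426,-4.1247) cross=-41.074
  mode - wants cross < 0 → take C=(7.6426,-4.1247) (cross=-41.074)
ex = (C−B)/|BC| = (0.9640,-0.2657); ey = (0.2657,0.9640)
P = B + -0.63·ex + -0.88·ey = (-0.9110,-2.6797)

-0.91 -2.68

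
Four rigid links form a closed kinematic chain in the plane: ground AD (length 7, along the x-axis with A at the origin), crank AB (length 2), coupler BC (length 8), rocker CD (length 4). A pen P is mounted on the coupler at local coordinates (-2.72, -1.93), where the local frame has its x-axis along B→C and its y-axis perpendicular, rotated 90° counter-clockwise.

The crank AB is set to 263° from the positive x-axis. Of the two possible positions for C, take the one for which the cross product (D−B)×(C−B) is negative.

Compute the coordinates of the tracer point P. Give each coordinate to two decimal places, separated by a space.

A=(0,0), D=(7.00,0)
B = A + 2.00·(cos263°, sin263°) = (-0.2437, -1.9851)
|BD| = 7.5108
circle(B,8.00) ∩ circle(D,4.00): a=6.9508, h=3.9606
  candidates: C₊=(5.4131,3.6718) cross=29.747; C₋=(7.5067,-3.9678) cross=-29.747
  mode - wants cross < 0 → take C=(7.5067,-3.9678) (cross=-29.747)
ex = (C−B)/|BC| = (0.9688,-0.2478); ey = (0.2478,0.9688)
P = B + -2.72·ex + -1.93·ey = (-3.3572,-3.1808)

-3.36 -3.18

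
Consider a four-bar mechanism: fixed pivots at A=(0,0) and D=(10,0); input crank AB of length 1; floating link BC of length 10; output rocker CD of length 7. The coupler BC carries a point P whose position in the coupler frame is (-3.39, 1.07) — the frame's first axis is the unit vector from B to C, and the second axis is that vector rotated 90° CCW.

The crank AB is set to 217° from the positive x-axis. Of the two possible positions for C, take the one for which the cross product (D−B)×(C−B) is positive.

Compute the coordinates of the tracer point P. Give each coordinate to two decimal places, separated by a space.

A=(0,0), D=(10.00,0)
B = A + 1.00·(cos217°, sin217°) = (-0.7986, -0.6018)
|BD| = 10.8154
circle(B,10.00) ∩ circle(D,7.00): a=7.7654, h=6.3006
  candidates: C₊=(6.6042,6.1211) cross=68.144; C₋=(7.3054,-6.4606) cross=-68.144
  mode + wants cross > 0 → take C=(6.6042,6.1211) (cross=68.144)
ex = (C−B)/|BC| = (0.7403,0.6723); ey = (-0.6723,0.7403)
P = B + -3.39·ex + 1.07·ey = (-4.0275,-2.0888)

-4.03 -2.09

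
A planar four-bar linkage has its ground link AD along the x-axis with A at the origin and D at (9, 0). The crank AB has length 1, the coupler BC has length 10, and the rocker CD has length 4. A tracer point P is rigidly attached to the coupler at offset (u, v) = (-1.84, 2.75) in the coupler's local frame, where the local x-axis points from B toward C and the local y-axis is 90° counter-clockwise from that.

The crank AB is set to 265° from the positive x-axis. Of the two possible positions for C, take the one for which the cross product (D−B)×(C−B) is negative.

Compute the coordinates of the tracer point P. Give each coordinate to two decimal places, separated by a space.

-1.02 2.18

A=(0,0), D=(9.00,0)
B = A + 1.00·(cos265°, sin265°) = (-0.0872, -0.9962)
|BD| = 9.1416
circle(B,10.00) ∩ circle(D,4.00): a=9.1652, h=3.9999
  candidates: C₊=(8.5876,3.9787) cross=36.566; C₋=(9.4593,-3.9735) cross=-36.566
  mode - wants cross < 0 → take C=(9.4593,-3.9735) (cross=-36.566)
ex = (C−B)/|BC| = (0.9546,-0.2977); ey = (0.2977,0.9546)
P = B + -1.84·ex + 2.75·ey = (-1.0249,2.1769)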